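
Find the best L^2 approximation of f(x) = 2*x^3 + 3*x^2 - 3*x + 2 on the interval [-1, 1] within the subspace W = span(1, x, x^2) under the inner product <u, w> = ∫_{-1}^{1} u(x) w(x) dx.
g(x) = 3*x^2 - 9*x/5 + 2

The best approximation g ∈ W is the orthogonal projection of f onto W. Writing g = a_0 + a_1 x + a_2 x^2, the coefficients solve the normal equations G · a = b where
  G_{ij} = <φ_i, φ_j> and b_i = <f, φ_i>, with φ_0 = 1, φ_1 = x, φ_2 = x^2.
G =
  [2, 0, 2/3]
  [0, 2/3, 0]
  [2/3, 0, 2/5],
b = (6, -6/5, 38/15).
Solving gives a_0 = 2, a_1 = -9/5, a_2 = 3, so
  g(x) = 3*x^2 - 9*x/5 + 2.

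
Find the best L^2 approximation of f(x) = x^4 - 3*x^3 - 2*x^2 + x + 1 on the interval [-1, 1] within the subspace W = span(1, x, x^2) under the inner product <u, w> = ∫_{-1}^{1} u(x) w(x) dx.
g(x) = -8*x^2/7 - 4*x/5 + 32/35

The best approximation g ∈ W is the orthogonal projection of f onto W. Writing g = a_0 + a_1 x + a_2 x^2, the coefficients solve the normal equations G · a = b where
  G_{ij} = <φ_i, φ_j> and b_i = <f, φ_i>, with φ_0 = 1, φ_1 = x, φ_2 = x^2.
G =
  [2, 0, 2/3]
  [0, 2/3, 0]
  [2/3, 0, 2/5],
b = (16/15, -8/15, 16/105).
Solving gives a_0 = 32/35, a_1 = -4/5, a_2 = -8/7, so
  g(x) = -8*x^2/7 - 4*x/5 + 32/35.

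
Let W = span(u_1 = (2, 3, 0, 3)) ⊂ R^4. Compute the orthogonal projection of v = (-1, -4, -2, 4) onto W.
proj_W(v) = (-2/11, -3/11, 0, -3/11)

Set up U = [u_1 | ... | u_1] ∈ R^(4×1). The projector onto W = col(U) is P = U (U^T U)^(-1) U^T.
Compute U^T U =
  [22],
and U^T v = (-2).
Solve U^T U · c = U^T v for the coefficients: c = (-1/11). The projection is proj_W(v) = U c.
Check: (v - proj_W(v)) · u_1 = 0  (should be 0).
Result: proj_W(v) = (-2/11, -3/11, 0, -3/11).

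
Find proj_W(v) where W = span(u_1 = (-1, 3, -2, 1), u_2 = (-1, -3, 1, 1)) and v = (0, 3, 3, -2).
proj_W(v) = (19/11, 17/11, 1/11, -19/11)

Set up U = [u_1 | ... | u_2] ∈ R^(4×2). The projector onto W = col(U) is P = U (U^T U)^(-1) U^T.
Compute U^T U =
  [15, -9]
  [-9, 12],
and U^T v = (1, -8).
Solve U^T U · c = U^T v for the coefficients: c = (-20/33, -37/33). The projection is proj_W(v) = U c.
Check: (v - proj_W(v)) · u_1 = 0  (should be 0).
Check: (v - proj_W(v)) · u_2 = 0  (should be 0).
Result: proj_W(v) = (19/11, 17/11, 1/11, -19/11).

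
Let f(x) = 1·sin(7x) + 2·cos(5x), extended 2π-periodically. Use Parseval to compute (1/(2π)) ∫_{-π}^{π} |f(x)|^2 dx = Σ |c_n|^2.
Σ |c_n|^2 = 5/2

Expand |f|^2 and use orthogonality of {sin(nx), cos(mx)} on [-π, π]:
  ∫_{-π}^{π} sin(nx)^2 dx = π, ∫ cos(mx)^2 dx = π, and cross terms integrate to 0.
So ∫_{-π}^{π} f(x)^2 dx = 1^2 · π + 2^2 · π = (1 + 4)π.
Divide by 2π: (1 + 4)/2 = 5/2.
By Parseval, this equals Σ |c_n|^2.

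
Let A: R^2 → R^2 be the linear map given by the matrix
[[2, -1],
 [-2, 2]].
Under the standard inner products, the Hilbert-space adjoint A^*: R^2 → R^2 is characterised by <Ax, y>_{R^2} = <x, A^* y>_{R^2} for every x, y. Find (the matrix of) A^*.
A^* = A^T =
[[2, -2],
 [-1, 2]]

For real matrices with standard dot products, the defining identity <Ax, y> = <x, A^* y> gives (Ax)^T y = x^T (A^*) y, i.e. x^T A^T y = x^T (A^*) y. Since this holds for all x, y, we must have A^* = A^T. Therefore
A^* =
[[2, -2],
 [-1, 2]].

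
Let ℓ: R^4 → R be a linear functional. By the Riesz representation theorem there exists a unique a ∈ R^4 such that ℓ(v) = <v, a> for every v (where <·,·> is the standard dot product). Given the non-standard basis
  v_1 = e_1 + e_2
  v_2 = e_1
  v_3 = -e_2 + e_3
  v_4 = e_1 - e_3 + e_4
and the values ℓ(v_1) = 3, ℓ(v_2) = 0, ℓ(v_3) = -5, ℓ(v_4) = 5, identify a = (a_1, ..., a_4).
a = (0, 3, -2, 3)

Write a = (a_1, ..., a_4) in the standard basis. For each basis vector v_i, ℓ(v_i) = <v_i, a> is a linear equation in the a_j's. Collect the n equations into a matrix system V a = ℓ, where row i of V is v_i (expressed in the standard basis). Since V is invertible (lower-triangular with 1s on the diagonal, up to permutation), solve by back-substitution:
  V =
[[1, 1, 0, 0],
 [1, 0, 0, 0],
 [0, -1, 1, 0],
 [1, 0, -1, 1]]
  V a = (3, 0, -5, 5)
Solving gives a = (0, 3, -2, 3).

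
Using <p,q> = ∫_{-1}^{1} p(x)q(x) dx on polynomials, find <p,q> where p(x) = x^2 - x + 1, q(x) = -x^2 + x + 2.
<p,q> = 18/5

Expand the product: p(x)·q(x) = -x^4 + 2*x^3 - x + 2.
∫_{-1}^{1} of each monomial x^k gives [2/(k+1) if k even, 0 if k odd]. Integrating term-by-term (or equivalently evaluating the antiderivative F(x) = -x^5/5 + x^4/2 - x^2/2 + 2*x at the endpoints):
  F(1) − F(−1) = 9/5 − (-9/5) = 18/5.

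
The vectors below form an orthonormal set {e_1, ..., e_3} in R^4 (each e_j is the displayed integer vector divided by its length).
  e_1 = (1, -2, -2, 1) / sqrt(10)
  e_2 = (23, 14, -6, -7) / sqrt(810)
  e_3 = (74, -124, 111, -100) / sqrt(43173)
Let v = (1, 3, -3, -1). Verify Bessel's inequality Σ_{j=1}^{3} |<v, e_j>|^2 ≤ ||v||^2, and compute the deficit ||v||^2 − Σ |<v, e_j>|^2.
Σ |<v, e_j>|^2 = 8811/533; ||v||^2 = 20; deficit = 1849/533

Write each e_j = u_j / sqrt(<u_j, u_j>) where u_j is the displayed integer vector. Then <v, e_j> = <v, u_j> / sqrt(<u_j, u_j>), so |<v, e_j>|^2 = <v, u_j>^2 / <u_j, u_j>.
Coefficients: <v, e_1> = 0/sqrt(10), <v, e_2> = 90/sqrt(810), <v, e_3> = -531/sqrt(43173).
Square and sum: Σ |<v, e_j>|^2 = 8811/533.
Compute ||v||^2 = v·v = 20.
Deficit = 20 − 8811/533 = 1849/533 ≥ 0, confirming Bessel's inequality. (The deficit equals ||v − Σ <v,e_j> e_j||^2, the squared distance from v to span{e_j}.)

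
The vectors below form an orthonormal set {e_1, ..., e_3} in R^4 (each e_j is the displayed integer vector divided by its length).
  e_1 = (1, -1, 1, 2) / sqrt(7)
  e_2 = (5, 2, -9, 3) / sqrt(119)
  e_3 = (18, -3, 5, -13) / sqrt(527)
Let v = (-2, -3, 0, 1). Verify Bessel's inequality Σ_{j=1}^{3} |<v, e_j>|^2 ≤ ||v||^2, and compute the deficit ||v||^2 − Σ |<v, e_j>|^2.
Σ |<v, e_j>|^2 = 178/31; ||v||^2 = 14; deficit = 256/31

Write each e_j = u_j / sqrt(<u_j, u_j>) where u_j is the displayed integer vector. Then <v, e_j> = <v, u_j> / sqrt(<u_j, u_j>), so |<v, e_j>|^2 = <v, u_j>^2 / <u_j, u_j>.
Coefficients: <v, e_1> = 3/sqrt(7), <v, e_2> = -13/sqrt(119), <v, e_3> = -40/sqrt(527).
Square and sum: Σ |<v, e_j>|^2 = 178/31.
Compute ||v||^2 = v·v = 14.
Deficit = 14 − 178/31 = 256/31 ≥ 0, confirming Bessel's inequality. (The deficit equals ||v − Σ <v,e_j> e_j||^2, the squared distance from v to span{e_j}.)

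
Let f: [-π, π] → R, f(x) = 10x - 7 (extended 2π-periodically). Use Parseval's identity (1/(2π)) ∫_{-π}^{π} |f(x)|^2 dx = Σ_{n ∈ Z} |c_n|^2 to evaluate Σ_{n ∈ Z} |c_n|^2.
Σ |c_n|^2 = 100π^2/3 + 49

Expand and integrate term by term over [-π, π]:
  ∫ (10x)^2 dx = 100·(2π^3/3); ∫ 2·10·(-7)·x dx = 0 (odd integrand); ∫ (-7)^2 dx = 49·2π.
So (1/(2π)) ∫_{-π}^{π} (10x - 7)^2 dx = 100π^2/3 + 49 = 100π^2/3 + 49.
Parseval ⇒ Σ |c_n|^2 = 100π^2/3 + 49.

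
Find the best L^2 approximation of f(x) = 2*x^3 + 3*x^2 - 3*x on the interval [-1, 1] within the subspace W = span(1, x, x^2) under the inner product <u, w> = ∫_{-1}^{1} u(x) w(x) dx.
g(x) = 3*x^2 - 9*x/5

The best approximation g ∈ W is the orthogonal projection of f onto W. Writing g = a_0 + a_1 x + a_2 x^2, the coefficients solve the normal equations G · a = b where
  G_{ij} = <φ_i, φ_j> and b_i = <f, φ_i>, with φ_0 = 1, φ_1 = x, φ_2 = x^2.
G =
  [2, 0, 2/3]
  [0, 2/3, 0]
  [2/3, 0, 2/5],
b = (2, -6/5, 6/5).
Solving gives a_0 = 0, a_1 = -9/5, a_2 = 3, so
  g(x) = 3*x^2 - 9*x/5.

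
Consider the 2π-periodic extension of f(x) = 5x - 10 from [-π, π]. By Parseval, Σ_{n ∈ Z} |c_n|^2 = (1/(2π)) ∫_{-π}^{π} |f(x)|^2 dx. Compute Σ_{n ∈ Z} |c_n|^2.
Σ |c_n|^2 = 25π^2/3 + 100

Expand and integrate term by term over [-π, π]:
  ∫ (5x)^2 dx = 25·(2π^3/3); ∫ 2·5·(-10)·x dx = 0 (odd integrand); ∫ (-10)^2 dx = 100·2π.
So (1/(2π)) ∫_{-π}^{π} (5x - 10)^2 dx = 25π^2/3 + 100 = 25π^2/3 + 100.
Parseval ⇒ Σ |c_n|^2 = 25π^2/3 + 100.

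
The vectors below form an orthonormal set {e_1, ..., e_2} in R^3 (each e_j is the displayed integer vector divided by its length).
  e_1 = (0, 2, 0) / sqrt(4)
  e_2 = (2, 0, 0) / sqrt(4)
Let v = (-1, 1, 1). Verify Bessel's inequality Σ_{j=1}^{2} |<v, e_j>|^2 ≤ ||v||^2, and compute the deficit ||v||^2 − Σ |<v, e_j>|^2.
Σ |<v, e_j>|^2 = 2; ||v||^2 = 3; deficit = 1

Write each e_j = u_j / sqrt(<u_j, u_j>) where u_j is the displayed integer vector. Then <v, e_j> = <v, u_j> / sqrt(<u_j, u_j>), so |<v, e_j>|^2 = <v, u_j>^2 / <u_j, u_j>.
Coefficients: <v, e_1> = 2/sqrt(4), <v, e_2> = -2/sqrt(4).
Square and sum: Σ |<v, e_j>|^2 = 2.
Compute ||v||^2 = v·v = 3.
Deficit = 3 − 2 = 1 ≥ 0, confirming Bessel's inequality. (The deficit equals ||v − Σ <v,e_j> e_j||^2, the squared distance from v to span{e_j}.)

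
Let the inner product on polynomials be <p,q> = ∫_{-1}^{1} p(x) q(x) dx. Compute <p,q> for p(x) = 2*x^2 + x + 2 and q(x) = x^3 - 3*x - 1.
<p,q> = -104/15

Expand the product: p(x)·q(x) = 2*x^5 + x^4 - 4*x^3 - 5*x^2 - 7*x - 2.
∫_{-1}^{1} of each monomial x^k gives [2/(k+1) if k even, 0 if k odd]. Integrating term-by-term (or equivalently evaluating the antiderivative F(x) = x^6/3 + x^5/5 - x^4 - 5*x^3/3 - 7*x^2/2 - 2*x at the endpoints):
  F(1) − F(−1) = -229/30 − (-7/10) = -104/15.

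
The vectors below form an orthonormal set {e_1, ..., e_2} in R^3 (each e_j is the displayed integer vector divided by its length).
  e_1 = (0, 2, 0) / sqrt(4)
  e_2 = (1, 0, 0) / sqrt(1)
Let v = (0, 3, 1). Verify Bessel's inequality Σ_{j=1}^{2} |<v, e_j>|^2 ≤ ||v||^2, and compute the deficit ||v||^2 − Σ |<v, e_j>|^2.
Σ |<v, e_j>|^2 = 9; ||v||^2 = 10; deficit = 1

Write each e_j = u_j / sqrt(<u_j, u_j>) where u_j is the displayed integer vector. Then <v, e_j> = <v, u_j> / sqrt(<u_j, u_j>), so |<v, e_j>|^2 = <v, u_j>^2 / <u_j, u_j>.
Coefficients: <v, e_1> = 6/sqrt(4), <v, e_2> = 0/sqrt(1).
Square and sum: Σ |<v, e_j>|^2 = 9.
Compute ||v||^2 = v·v = 10.
Deficit = 10 − 9 = 1 ≥ 0, confirming Bessel's inequality. (The deficit equals ||v − Σ <v,e_j> e_j||^2, the squared distance from v to span{e_j}.)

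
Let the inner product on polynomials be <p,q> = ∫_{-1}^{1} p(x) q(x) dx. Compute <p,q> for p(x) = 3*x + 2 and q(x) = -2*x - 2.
<p,q> = -12

Expand the product: p(x)·q(x) = -6*x^2 - 10*x - 4.
∫_{-1}^{1} of each monomial x^k gives [2/(k+1) if k even, 0 if k odd]. Integrating term-by-term (or equivalently evaluating the antiderivative F(x) = -2*x^3 - 5*x^2 - 4*x at the endpoints):
  F(1) − F(−1) = -11 − (1) = -12.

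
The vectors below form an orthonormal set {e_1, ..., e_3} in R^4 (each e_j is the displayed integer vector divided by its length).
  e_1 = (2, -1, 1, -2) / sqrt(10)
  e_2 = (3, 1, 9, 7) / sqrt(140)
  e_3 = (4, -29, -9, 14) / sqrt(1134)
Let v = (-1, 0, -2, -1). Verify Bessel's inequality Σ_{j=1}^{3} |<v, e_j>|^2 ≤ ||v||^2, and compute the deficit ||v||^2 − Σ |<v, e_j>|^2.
Σ |<v, e_j>|^2 = 6; ||v||^2 = 6; deficit = 0

Write each e_j = u_j / sqrt(<u_j, u_j>) where u_j is the displayed integer vector. Then <v, e_j> = <v, u_j> / sqrt(<u_j, u_j>), so |<v, e_j>|^2 = <v, u_j>^2 / <u_j, u_j>.
Coefficients: <v, e_1> = -2/sqrt(10), <v, e_2> = -28/sqrt(140), <v, e_3> = 0/sqrt(1134).
Square and sum: Σ |<v, e_j>|^2 = 6.
Compute ||v||^2 = v·v = 6.
Deficit = 6 − 6 = 0 ≥ 0, confirming Bessel's inequality. (The deficit equals ||v − Σ <v,e_j> e_j||^2, the squared distance from v to span{e_j}.)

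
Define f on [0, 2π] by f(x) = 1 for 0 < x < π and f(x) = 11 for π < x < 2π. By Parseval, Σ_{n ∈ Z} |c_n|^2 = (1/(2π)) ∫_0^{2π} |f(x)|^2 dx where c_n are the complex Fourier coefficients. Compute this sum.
Σ |c_n|^2 = 61

Parseval equates the L^2 energy of f (normalised by 1/(2π)) with the ℓ^2 sum of its Fourier coefficients: (1/(2π)) ∫_0^{2π} |f|^2 = Σ |c_n|^2.
Compute the left side: (1/(2π)) [∫_0^π 1^2 dx + ∫_π^{2π} 11^2 dx] = (1/(2π)) · (1π + 121π) = (1 + 121)/2 = 61.
So Σ_{n ∈ Z} |c_n|^2 = 61.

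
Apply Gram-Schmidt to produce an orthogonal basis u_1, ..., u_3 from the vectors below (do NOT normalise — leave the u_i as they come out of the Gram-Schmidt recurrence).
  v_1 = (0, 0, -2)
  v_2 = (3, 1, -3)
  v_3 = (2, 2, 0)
Orthogonal basis:
  u_1 = (0, 0, -2)
  u_2 = (3, 1, 0)
  u_3 = (-2/5, 6/5, 0)

Apply the Gram-Schmidt recurrence
  u_1 = v_1
  u_i = v_i − Σ_{j<i} ((v_i · u_j) / (u_j · u_j)) · u_j.

Step by step this gives:
  u_1 = (0, 0, -2)
  u_2 = (3, 1, 0)
  u_3 = (-2/5, 6/5, 0)

Orthogonality check:
  u_2 · u_1 = 0 (should be 0)
  u_3 · u_1 = 0 (should be 0)
  u_3 · u_2 = 0 (should be 0)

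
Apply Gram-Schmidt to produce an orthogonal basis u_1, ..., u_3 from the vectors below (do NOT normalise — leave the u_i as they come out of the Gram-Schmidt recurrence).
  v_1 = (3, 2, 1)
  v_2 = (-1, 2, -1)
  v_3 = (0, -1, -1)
Orthogonal basis:
  u_1 = (3, 2, 1)
  u_2 = (-1, 2, -1)
  u_3 = (10/21, -5/21, -20/21)

Apply the Gram-Schmidt recurrence
  u_1 = v_1
  u_i = v_i − Σ_{j<i} ((v_i · u_j) / (u_j · u_j)) · u_j.

Step by step this gives:
  u_1 = (3, 2, 1)
  u_2 = (-1, 2, -1)
  u_3 = (10/21, -5/21, -20/21)

Orthogonality check:
  u_2 · u_1 = 0 (should be 0)
  u_3 · u_1 = 0 (should be 0)
  u_3 · u_2 = 0 (should be 0)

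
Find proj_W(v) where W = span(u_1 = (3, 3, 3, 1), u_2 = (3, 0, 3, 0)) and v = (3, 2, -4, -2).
proj_W(v) = (-1/2, 6/5, -1/2, 2/5)

Set up U = [u_1 | ... | u_2] ∈ R^(4×2). The projector onto W = col(U) is P = U (U^T U)^(-1) U^T.
Compute U^T U =
  [28, 18]
  [18, 18],
and U^T v = (1, -3).
Solve U^T U · c = U^T v for the coefficients: c = (2/5, -17/30). The projection is proj_W(v) = U c.
Check: (v - proj_W(v)) · u_1 = 0  (should be 0).
Check: (v - proj_W(v)) · u_2 = 0  (should be 0).
Result: proj_W(v) = (-1/2, 6/5, -1/2, 2/5).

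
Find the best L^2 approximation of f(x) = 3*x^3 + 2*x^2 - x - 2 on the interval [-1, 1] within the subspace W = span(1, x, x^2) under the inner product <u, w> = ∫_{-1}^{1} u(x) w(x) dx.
g(x) = 2*x^2 + 4*x/5 - 2

The best approximation g ∈ W is the orthogonal projection of f onto W. Writing g = a_0 + a_1 x + a_2 x^2, the coefficients solve the normal equations G · a = b where
  G_{ij} = <φ_i, φ_j> and b_i = <f, φ_i>, with φ_0 = 1, φ_1 = x, φ_2 = x^2.
G =
  [2, 0, 2/3]
  [0, 2/3, 0]
  [2/3, 0, 2/5],
b = (-8/3, 8/15, -8/15).
Solving gives a_0 = -2, a_1 = 4/5, a_2 = 2, so
  g(x) = 2*x^2 + 4*x/5 - 2.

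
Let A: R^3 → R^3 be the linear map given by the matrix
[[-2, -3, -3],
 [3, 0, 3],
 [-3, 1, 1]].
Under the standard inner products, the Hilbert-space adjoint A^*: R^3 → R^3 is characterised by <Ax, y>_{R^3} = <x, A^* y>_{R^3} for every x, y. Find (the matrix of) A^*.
A^* = A^T =
[[-2, 3, -3],
 [-3, 0, 1],
 [-3, 3, 1]]

For real matrices with standard dot products, the defining identity <Ax, y> = <x, A^* y> gives (Ax)^T y = x^T (A^*) y, i.e. x^T A^T y = x^T (A^*) y. Since this holds for all x, y, we must have A^* = A^T. Therefore
A^* =
[[-2, 3, -3],
 [-3, 0, 1],
 [-3, 3, 1]].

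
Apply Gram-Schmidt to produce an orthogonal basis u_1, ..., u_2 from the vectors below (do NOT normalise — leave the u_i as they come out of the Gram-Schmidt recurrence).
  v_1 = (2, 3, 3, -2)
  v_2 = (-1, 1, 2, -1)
Orthogonal basis:
  u_1 = (2, 3, 3, -2)
  u_2 = (-22/13, -1/26, 25/26, -4/13)

Apply the Gram-Schmidt recurrence
  u_1 = v_1
  u_i = v_i − Σ_{j<i} ((v_i · u_j) / (u_j · u_j)) · u_j.

Step by step this gives:
  u_1 = (2, 3, 3, -2)
  u_2 = (-22/13, -1/26, 25/26, -4/13)

Orthogonality check:
  u_2 · u_1 = 0 (should be 0)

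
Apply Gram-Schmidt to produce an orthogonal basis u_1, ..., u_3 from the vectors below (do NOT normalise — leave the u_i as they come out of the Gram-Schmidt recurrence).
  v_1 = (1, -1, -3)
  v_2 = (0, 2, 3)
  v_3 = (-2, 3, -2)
Orthogonal basis:
  u_1 = (1, -1, -3)
  u_2 = (1, 1, 0)
  u_3 = (-57/22, 57/22, -19/11)

Apply the Gram-Schmidt recurrence
  u_1 = v_1
  u_i = v_i − Σ_{j<i} ((v_i · u_j) / (u_j · u_j)) · u_j.

Step by step this gives:
  u_1 = (1, -1, -3)
  u_2 = (1, 1, 0)
  u_3 = (-57/22, 57/22, -19/11)

Orthogonality check:
  u_2 · u_1 = 0 (should be 0)
  u_3 · u_1 = 0 (should be 0)
  u_3 · u_2 = 0 (should be 0)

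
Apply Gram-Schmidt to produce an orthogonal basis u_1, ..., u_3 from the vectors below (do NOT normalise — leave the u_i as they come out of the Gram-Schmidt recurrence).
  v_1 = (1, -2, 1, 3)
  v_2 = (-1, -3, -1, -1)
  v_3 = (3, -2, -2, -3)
Orthogonal basis:
  u_1 = (1, -2, 1, 3)
  u_2 = (-16/15, -43/15, -16/15, -6/5)
  u_3 = (717/179, -98/179, -178/179, -245/179)

Apply the Gram-Schmidt recurrence
  u_1 = v_1
  u_i = v_i − Σ_{j<i} ((v_i · u_j) / (u_j · u_j)) · u_j.

Step by step this gives:
  u_1 = (1, -2, 1, 3)
  u_2 = (-16/15, -43/15, -16/15, -6/5)
  u_3 = (717/179, -98/179, -178/179, -245/179)

Orthogonality check:
  u_2 · u_1 = 0 (should be 0)
  u_3 · u_1 = 0 (should be 0)
  u_3 · u_2 = 0 (should be 0)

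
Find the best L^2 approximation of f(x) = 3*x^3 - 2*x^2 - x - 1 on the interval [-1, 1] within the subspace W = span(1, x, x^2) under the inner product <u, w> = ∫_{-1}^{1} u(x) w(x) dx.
g(x) = -2*x^2 + 4*x/5 - 1

The best approximation g ∈ W is the orthogonal projection of f onto W. Writing g = a_0 + a_1 x + a_2 x^2, the coefficients solve the normal equations G · a = b where
  G_{ij} = <φ_i, φ_j> and b_i = <f, φ_i>, with φ_0 = 1, φ_1 = x, φ_2 = x^2.
G =
  [2, 0, 2/3]
  [0, 2/3, 0]
  [2/3, 0, 2/5],
b = (-10/3, 8/15, -22/15).
Solving gives a_0 = -1, a_1 = 4/5, a_2 = -2, so
  g(x) = -2*x^2 + 4*x/5 - 1.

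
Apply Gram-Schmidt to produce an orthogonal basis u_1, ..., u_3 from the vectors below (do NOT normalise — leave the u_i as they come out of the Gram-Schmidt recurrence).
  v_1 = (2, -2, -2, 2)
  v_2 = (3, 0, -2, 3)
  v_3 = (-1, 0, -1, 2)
Orthogonal basis:
  u_1 = (2, -2, -2, 2)
  u_2 = (1, 2, 0, 1)
  u_3 = (-5/3, 1/6, -1/2, 4/3)

Apply the Gram-Schmidt recurrence
  u_1 = v_1
  u_i = v_i − Σ_{j<i} ((v_i · u_j) / (u_j · u_j)) · u_j.

Step by step this gives:
  u_1 = (2, -2, -2, 2)
  u_2 = (1, 2, 0, 1)
  u_3 = (-5/3, 1/6, -1/2, 4/3)

Orthogonality check:
  u_2 · u_1 = 0 (should be 0)
  u_3 · u_1 = 0 (should be 0)
  u_3 · u_2 = 0 (should be 0)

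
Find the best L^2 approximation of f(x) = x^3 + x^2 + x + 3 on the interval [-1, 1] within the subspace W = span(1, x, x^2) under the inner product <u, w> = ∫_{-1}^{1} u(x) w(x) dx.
g(x) = x^2 + 8*x/5 + 3

The best approximation g ∈ W is the orthogonal projection of f onto W. Writing g = a_0 + a_1 x + a_2 x^2, the coefficients solve the normal equations G · a = b where
  G_{ij} = <φ_i, φ_j> and b_i = <f, φ_i>, with φ_0 = 1, φ_1 = x, φ_2 = x^2.
G =
  [2, 0, 2/3]
  [0, 2/3, 0]
  [2/3, 0, 2/5],
b = (20/3, 16/15, 12/5).
Solving gives a_0 = 3, a_1 = 8/5, a_2 = 1, so
  g(x) = x^2 + 8*x/5 + 3.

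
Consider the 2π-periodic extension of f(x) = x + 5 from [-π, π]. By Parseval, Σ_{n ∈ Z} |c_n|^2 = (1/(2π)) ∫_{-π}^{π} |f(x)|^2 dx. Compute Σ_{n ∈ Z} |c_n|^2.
Σ |c_n|^2 = π^2/3 + 25

Expand and integrate term by term over [-π, π]:
  ∫ (x)^2 dx = 1·(2π^3/3); ∫ 2·1·(5)·x dx = 0 (odd integrand); ∫ 5^2 dx = 25·2π.
So (1/(2π)) ∫_{-π}^{π} (x + 5)^2 dx = 1π^2/3 + 25 = π^2/3 + 25.
Parseval ⇒ Σ |c_n|^2 = π^2/3 + 25.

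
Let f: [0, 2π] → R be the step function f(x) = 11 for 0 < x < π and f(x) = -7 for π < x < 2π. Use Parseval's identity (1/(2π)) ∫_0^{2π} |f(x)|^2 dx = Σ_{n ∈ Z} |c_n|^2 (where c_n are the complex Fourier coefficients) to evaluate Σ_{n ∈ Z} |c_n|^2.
Σ |c_n|^2 = 85

Parseval equates the L^2 energy of f (normalised by 1/(2π)) with the ℓ^2 sum of its Fourier coefficients: (1/(2π)) ∫_0^{2π} |f|^2 = Σ |c_n|^2.
Compute the left side: (1/(2π)) [∫_0^π 11^2 dx + ∫_π^{2π} (-7)^2 dx] = (1/(2π)) · (121π + 49π) = (121 + 49)/2 = 85.
So Σ_{n ∈ Z} |c_n|^2 = 85.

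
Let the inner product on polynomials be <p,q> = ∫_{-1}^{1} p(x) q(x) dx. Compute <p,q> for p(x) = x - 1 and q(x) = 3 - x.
<p,q> = -20/3

Expand the product: p(x)·q(x) = -x^2 + 4*x - 3.
∫_{-1}^{1} of each monomial x^k gives [2/(k+1) if k even, 0 if k odd]. Integrating term-by-term (or equivalently evaluating the antiderivative F(x) = -x^3/3 + 2*x^2 - 3*x at the endpoints):
  F(1) − F(−1) = -4/3 − (16/3) = -20/3.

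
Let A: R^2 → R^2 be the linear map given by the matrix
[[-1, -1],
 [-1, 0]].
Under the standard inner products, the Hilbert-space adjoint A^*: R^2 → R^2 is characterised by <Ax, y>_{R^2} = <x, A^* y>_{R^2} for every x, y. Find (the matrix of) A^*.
A^* = A^T =
[[-1, -1],
 [-1, 0]]

For real matrices with standard dot products, the defining identity <Ax, y> = <x, A^* y> gives (Ax)^T y = x^T (A^*) y, i.e. x^T A^T y = x^T (A^*) y. Since this holds for all x, y, we must have A^* = A^T. Therefore
A^* =
[[-1, -1],
 [-1, 0]].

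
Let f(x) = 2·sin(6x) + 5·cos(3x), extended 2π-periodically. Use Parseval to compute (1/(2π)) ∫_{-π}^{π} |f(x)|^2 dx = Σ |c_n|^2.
Σ |c_n|^2 = 29/2

Expand |f|^2 and use orthogonality of {sin(nx), cos(mx)} on [-π, π]:
  ∫_{-π}^{π} sin(nx)^2 dx = π, ∫ cos(mx)^2 dx = π, and cross terms integrate to 0.
So ∫_{-π}^{π} f(x)^2 dx = 2^2 · π + 5^2 · π = (4 + 25)π.
Divide by 2π: (4 + 25)/2 = 29/2.
By Parseval, this equals Σ |c_n|^2.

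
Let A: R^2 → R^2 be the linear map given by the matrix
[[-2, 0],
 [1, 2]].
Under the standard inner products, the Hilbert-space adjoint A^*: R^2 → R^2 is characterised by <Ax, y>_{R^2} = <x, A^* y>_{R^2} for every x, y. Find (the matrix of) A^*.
A^* = A^T =
[[-2, 1],
 [0, 2]]

For real matrices with standard dot products, the defining identity <Ax, y> = <x, A^* y> gives (Ax)^T y = x^T (A^*) y, i.e. x^T A^T y = x^T (A^*) y. Since this holds for all x, y, we must have A^* = A^T. Therefore
A^* =
[[-2, 1],
 [0, 2]].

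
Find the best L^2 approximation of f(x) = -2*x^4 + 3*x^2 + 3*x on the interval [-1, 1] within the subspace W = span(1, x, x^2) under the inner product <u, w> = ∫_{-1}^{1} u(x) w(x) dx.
g(x) = 9*x^2/7 + 3*x + 6/35

The best approximation g ∈ W is the orthogonal projection of f onto W. Writing g = a_0 + a_1 x + a_2 x^2, the coefficients solve the normal equations G · a = b where
  G_{ij} = <φ_i, φ_j> and b_i = <f, φ_i>, with φ_0 = 1, φ_1 = x, φ_2 = x^2.
G =
  [2, 0, 2/3]
  [0, 2/3, 0]
  [2/3, 0, 2/5],
b = (6/5, 2, 22/35).
Solving gives a_0 = 6/35, a_1 = 3, a_2 = 9/7, so
  g(x) = 9*x^2/7 + 3*x + 6/35.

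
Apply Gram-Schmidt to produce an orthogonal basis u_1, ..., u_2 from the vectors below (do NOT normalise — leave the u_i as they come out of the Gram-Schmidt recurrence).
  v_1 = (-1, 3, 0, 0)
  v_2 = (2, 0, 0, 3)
Orthogonal basis:
  u_1 = (-1, 3, 0, 0)
  u_2 = (9/5, 3/5, 0, 3)

Apply the Gram-Schmidt recurrence
  u_1 = v_1
  u_i = v_i − Σ_{j<i} ((v_i · u_j) / (u_j · u_j)) · u_j.

Step by step this gives:
  u_1 = (-1, 3, 0, 0)
  u_2 = (9/5, 3/5, 0, 3)

Orthogonality check:
  u_2 · u_1 = 0 (should be 0)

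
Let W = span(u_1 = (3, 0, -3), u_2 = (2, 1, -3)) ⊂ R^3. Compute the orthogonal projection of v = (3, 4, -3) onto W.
proj_W(v) = (5/3, 8/3, -13/3)

Set up U = [u_1 | ... | u_2] ∈ R^(3×2). The projector onto W = col(U) is P = U (U^T U)^(-1) U^T.
Compute U^T U =
  [18, 15]
  [15, 14],
and U^T v = (18, 19).
Solve U^T U · c = U^T v for the coefficients: c = (-11/9, 8/3). The projection is proj_W(v) = U c.
Check: (v - proj_W(v)) · u_1 = 0  (should be 0).
Check: (v - proj_W(v)) · u_2 = 0  (should be 0).
Result: proj_W(v) = (5/3, 8/3, -13/3).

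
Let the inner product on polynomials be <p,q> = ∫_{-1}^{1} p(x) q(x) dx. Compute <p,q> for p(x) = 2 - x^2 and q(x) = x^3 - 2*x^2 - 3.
<p,q> = -178/15

Expand the product: p(x)·q(x) = -x^5 + 2*x^4 + 2*x^3 - x^2 - 6.
∫_{-1}^{1} of each monomial x^k gives [2/(k+1) if k even, 0 if k odd]. Integrating term-by-term (or equivalently evaluating the antiderivative F(x) = -x^6/6 + 2*x^5/5 + x^4/2 - x^3/3 - 6*x at the endpoints):
  F(1) − F(−1) = -28/5 − (94/15) = -178/15.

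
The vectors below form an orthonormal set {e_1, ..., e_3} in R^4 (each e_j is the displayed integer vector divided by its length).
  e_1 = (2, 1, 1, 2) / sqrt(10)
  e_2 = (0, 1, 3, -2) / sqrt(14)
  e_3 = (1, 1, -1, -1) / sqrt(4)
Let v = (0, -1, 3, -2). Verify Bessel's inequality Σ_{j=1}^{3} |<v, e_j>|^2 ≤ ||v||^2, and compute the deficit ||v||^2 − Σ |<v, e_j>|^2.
Σ |<v, e_j>|^2 = 409/35; ||v||^2 = 14; deficit = 81/35

Write each e_j = u_j / sqrt(<u_j, u_j>) where u_j is the displayed integer vector. Then <v, e_j> = <v, u_j> / sqrt(<u_j, u_j>), so |<v, e_j>|^2 = <v, u_j>^2 / <u_j, u_j>.
Coefficients: <v, e_1> = -2/sqrt(10), <v, e_2> = 12/sqrt(14), <v, e_3> = -2/sqrt(4).
Square and sum: Σ |<v, e_j>|^2 = 409/35.
Compute ||v||^2 = v·v = 14.
Deficit = 14 − 409/35 = 81/35 ≥ 0, confirming Bessel's inequality. (The deficit equals ||v − Σ <v,e_j> e_j||^2, the squared distance from v to span{e_j}.)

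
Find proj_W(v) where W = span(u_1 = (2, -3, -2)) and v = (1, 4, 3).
proj_W(v) = (-32/17, 48/17, 32/17)

Set up U = [u_1 | ... | u_1] ∈ R^(3×1). The projector onto W = col(U) is P = U (U^T U)^(-1) U^T.
Compute U^T U =
  [17],
and U^T v = (-16).
Solve U^T U · c = U^T v for the coefficients: c = (-16/17). The projection is proj_W(v) = U c.
Check: (v - proj_W(v)) · u_1 = 0  (should be 0).
Result: proj_W(v) = (-32/17, 48/17, 32/17).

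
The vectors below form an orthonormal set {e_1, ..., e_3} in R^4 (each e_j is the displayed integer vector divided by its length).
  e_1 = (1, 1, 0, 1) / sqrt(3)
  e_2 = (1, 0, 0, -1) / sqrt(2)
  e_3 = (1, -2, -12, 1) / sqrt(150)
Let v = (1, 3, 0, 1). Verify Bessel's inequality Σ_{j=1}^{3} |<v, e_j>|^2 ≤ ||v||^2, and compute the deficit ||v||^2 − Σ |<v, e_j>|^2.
Σ |<v, e_j>|^2 = 211/25; ||v||^2 = 11; deficit = 64/25

Write each e_j = u_j / sqrt(<u_j, u_j>) where u_j is the displayed integer vector. Then <v, e_j> = <v, u_j> / sqrt(<u_j, u_j>), so |<v, e_j>|^2 = <v, u_j>^2 / <u_j, u_j>.
Coefficients: <v, e_1> = 5/sqrt(3), <v, e_2> = 0/sqrt(2), <v, e_3> = -4/sqrt(150).
Square and sum: Σ |<v, e_j>|^2 = 211/25.
Compute ||v||^2 = v·v = 11.
Deficit = 11 − 211/25 = 64/25 ≥ 0, confirming Bessel's inequality. (The deficit equals ||v − Σ <v,e_j> e_j||^2, the squared distance from v to span{e_j}.)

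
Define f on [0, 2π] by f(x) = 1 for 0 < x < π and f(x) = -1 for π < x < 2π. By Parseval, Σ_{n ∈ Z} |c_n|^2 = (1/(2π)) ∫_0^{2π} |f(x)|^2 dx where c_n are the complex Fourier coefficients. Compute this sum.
Σ |c_n|^2 = 1

Parseval equates the L^2 energy of f (normalised by 1/(2π)) with the ℓ^2 sum of its Fourier coefficients: (1/(2π)) ∫_0^{2π} |f|^2 = Σ |c_n|^2.
Compute the left side: (1/(2π)) [∫_0^π 1^2 dx + ∫_π^{2π} (-1)^2 dx] = (1/(2π)) · (1π + 1π) = (1 + 1)/2 = 1.
So Σ_{n ∈ Z} |c_n|^2 = 1.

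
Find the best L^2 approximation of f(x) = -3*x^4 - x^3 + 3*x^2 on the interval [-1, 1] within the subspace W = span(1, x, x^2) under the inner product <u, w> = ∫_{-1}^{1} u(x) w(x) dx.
g(x) = 3*x^2/7 - 3*x/5 + 9/35

The best approximation g ∈ W is the orthogonal projection of f onto W. Writing g = a_0 + a_1 x + a_2 x^2, the coefficients solve the normal equations G · a = b where
  G_{ij} = <φ_i, φ_j> and b_i = <f, φ_i>, with φ_0 = 1, φ_1 = x, φ_2 = x^2.
G =
  [2, 0, 2/3]
  [0, 2/3, 0]
  [2/3, 0, 2/5],
b = (4/5, -2/5, 12/35).
Solving gives a_0 = 9/35, a_1 = -3/5, a_2 = 3/7, so
  g(x) = 3*x^2/7 - 3*x/5 + 9/35.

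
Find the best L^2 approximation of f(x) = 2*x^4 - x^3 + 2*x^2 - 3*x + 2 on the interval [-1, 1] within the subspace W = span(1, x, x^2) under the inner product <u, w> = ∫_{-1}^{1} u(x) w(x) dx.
g(x) = 26*x^2/7 - 18*x/5 + 64/35

The best approximation g ∈ W is the orthogonal projection of f onto W. Writing g = a_0 + a_1 x + a_2 x^2, the coefficients solve the normal equations G · a = b where
  G_{ij} = <φ_i, φ_j> and b_i = <f, φ_i>, with φ_0 = 1, φ_1 = x, φ_2 = x^2.
G =
  [2, 0, 2/3]
  [0, 2/3, 0]
  [2/3, 0, 2/5],
b = (92/15, -12/5, 284/105).
Solving gives a_0 = 64/35, a_1 = -18/5, a_2 = 26/7, so
  g(x) = 26*x^2/7 - 18*x/5 + 64/35.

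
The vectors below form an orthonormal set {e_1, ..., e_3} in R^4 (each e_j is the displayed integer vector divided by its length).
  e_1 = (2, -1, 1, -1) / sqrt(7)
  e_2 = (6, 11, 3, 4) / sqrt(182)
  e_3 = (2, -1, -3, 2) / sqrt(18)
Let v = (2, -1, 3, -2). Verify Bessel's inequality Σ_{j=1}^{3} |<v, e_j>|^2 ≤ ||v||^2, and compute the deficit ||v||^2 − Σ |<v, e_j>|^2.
Σ |<v, e_j>|^2 = 2090/117; ||v||^2 = 18; deficit = 16/117

Write each e_j = u_j / sqrt(<u_j, u_j>) where u_j is the displayed integer vector. Then <v, e_j> = <v, u_j> / sqrt(<u_j, u_j>), so |<v, e_j>|^2 = <v, u_j>^2 / <u_j, u_j>.
Coefficients: <v, e_1> = 10/sqrt(7), <v, e_2> = 2/sqrt(182), <v, e_3> = -8/sqrt(18).
Square and sum: Σ |<v, e_j>|^2 = 2090/117.
Compute ||v||^2 = v·v = 18.
Deficit = 18 − 2090/117 = 16/117 ≥ 0, confirming Bessel's inequality. (The deficit equals ||v − Σ <v,e_j> e_j||^2, the squared distance from v to span{e_j}.)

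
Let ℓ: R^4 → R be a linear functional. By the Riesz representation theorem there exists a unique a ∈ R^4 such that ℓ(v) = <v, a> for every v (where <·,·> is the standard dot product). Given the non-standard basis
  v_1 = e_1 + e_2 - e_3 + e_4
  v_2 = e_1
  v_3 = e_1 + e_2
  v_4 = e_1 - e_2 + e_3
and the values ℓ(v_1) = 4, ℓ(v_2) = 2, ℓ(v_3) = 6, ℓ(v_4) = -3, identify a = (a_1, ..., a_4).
a = (2, 4, -1, -3)

Write a = (a_1, ..., a_4) in the standard basis. For each basis vector v_i, ℓ(v_i) = <v_i, a> is a linear equation in the a_j's. Collect the n equations into a matrix system V a = ℓ, where row i of V is v_i (expressed in the standard basis). Since V is invertible (lower-triangular with 1s on the diagonal, up to permutation), solve by back-substitution:
  V =
[[1, 1, -1, 1],
 [1, 0, 0, 0],
 [1, 1, 0, 0],
 [1, -1, 1, 0]]
  V a = (4, 2, 6, -3)
Solving gives a = (2, 4, -1, -3).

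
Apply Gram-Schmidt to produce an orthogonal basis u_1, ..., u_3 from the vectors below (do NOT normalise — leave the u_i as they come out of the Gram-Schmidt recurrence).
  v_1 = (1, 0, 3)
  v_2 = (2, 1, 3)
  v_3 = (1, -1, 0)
Orthogonal basis:
  u_1 = (1, 0, 3)
  u_2 = (9/10, 1, -3/10)
  u_3 = (18/19, -18/19, -6/19)

Apply the Gram-Schmidt recurrence
  u_1 = v_1
  u_i = v_i − Σ_{j<i} ((v_i · u_j) / (u_j · u_j)) · u_j.

Step by step this gives:
  u_1 = (1, 0, 3)
  u_2 = (9/10, 1, -3/10)
  u_3 = (18/19, -18/19, -6/19)

Orthogonality check:
  u_2 · u_1 = 0 (should be 0)
  u_3 · u_1 = 0 (should be 0)
  u_3 · u_2 = 0 (should be 0)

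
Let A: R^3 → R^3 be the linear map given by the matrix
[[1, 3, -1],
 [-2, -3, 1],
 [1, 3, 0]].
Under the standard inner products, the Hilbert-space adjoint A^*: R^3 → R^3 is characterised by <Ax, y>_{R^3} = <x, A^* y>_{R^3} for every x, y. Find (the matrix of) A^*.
A^* = A^T =
[[1, -2, 1],
 [3, -3, 3],
 [-1, 1, 0]]

For real matrices with standard dot products, the defining identity <Ax, y> = <x, A^* y> gives (Ax)^T y = x^T (A^*) y, i.e. x^T A^T y = x^T (A^*) y. Since this holds for all x, y, we must have A^* = A^T. Therefore
A^* =
[[1, -2, 1],
 [3, -3, 3],
 [-1, 1, 0]].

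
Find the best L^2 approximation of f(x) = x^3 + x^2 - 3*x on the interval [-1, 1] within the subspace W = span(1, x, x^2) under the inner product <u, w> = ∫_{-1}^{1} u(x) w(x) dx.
g(x) = x^2 - 12*x/5

The best approximation g ∈ W is the orthogonal projection of f onto W. Writing g = a_0 + a_1 x + a_2 x^2, the coefficients solve the normal equations G · a = b where
  G_{ij} = <φ_i, φ_j> and b_i = <f, φ_i>, with φ_0 = 1, φ_1 = x, φ_2 = x^2.
G =
  [2, 0, 2/3]
  [0, 2/3, 0]
  [2/3, 0, 2/5],
b = (2/3, -8/5, 2/5).
Solving gives a_0 = 0, a_1 = -12/5, a_2 = 1, so
  g(x) = x^2 - 12*x/5.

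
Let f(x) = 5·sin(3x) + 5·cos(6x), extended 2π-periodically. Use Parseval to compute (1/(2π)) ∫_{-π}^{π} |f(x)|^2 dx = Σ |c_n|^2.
Σ |c_n|^2 = 25

Expand |f|^2 and use orthogonality of {sin(nx), cos(mx)} on [-π, π]:
  ∫_{-π}^{π} sin(nx)^2 dx = π, ∫ cos(mx)^2 dx = π, and cross terms integrate to 0.
So ∫_{-π}^{π} f(x)^2 dx = 5^2 · π + 5^2 · π = (25 + 25)π.
Divide by 2π: (25 + 25)/2 = 25.
By Parseval, this equals Σ |c_n|^2.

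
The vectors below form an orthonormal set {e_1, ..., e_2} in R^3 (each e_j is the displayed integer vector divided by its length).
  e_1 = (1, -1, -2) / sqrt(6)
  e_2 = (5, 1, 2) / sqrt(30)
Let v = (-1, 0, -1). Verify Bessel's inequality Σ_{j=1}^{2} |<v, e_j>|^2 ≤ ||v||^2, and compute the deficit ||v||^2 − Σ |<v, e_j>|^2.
Σ |<v, e_j>|^2 = 9/5; ||v||^2 = 2; deficit = 1/5

Write each e_j = u_j / sqrt(<u_j, u_j>) where u_j is the displayed integer vector. Then <v, e_j> = <v, u_j> / sqrt(<u_j, u_j>), so |<v, e_j>|^2 = <v, u_j>^2 / <u_j, u_j>.
Coefficients: <v, e_1> = 1/sqrt(6), <v, e_2> = -7/sqrt(30).
Square and sum: Σ |<v, e_j>|^2 = 9/5.
Compute ||v||^2 = v·v = 2.
Deficit = 2 − 9/5 = 1/5 ≥ 0, confirming Bessel's inequality. (The deficit equals ||v − Σ <v,e_j> e_j||^2, the squared distance from v to span{e_j}.)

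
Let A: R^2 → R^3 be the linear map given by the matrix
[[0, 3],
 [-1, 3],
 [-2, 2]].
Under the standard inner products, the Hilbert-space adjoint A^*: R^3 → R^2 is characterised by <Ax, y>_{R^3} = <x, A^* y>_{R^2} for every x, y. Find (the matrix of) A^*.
A^* = A^T =
[[0, -1, -2],
 [3, 3, 2]]

For real matrices with standard dot products, the defining identity <Ax, y> = <x, A^* y> gives (Ax)^T y = x^T (A^*) y, i.e. x^T A^T y = x^T (A^*) y. Since this holds for all x, y, we must have A^* = A^T. Therefore
A^* =
[[0, -1, -2],
 [3, 3, 2]].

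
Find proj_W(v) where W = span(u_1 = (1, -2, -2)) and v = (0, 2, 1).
proj_W(v) = (-2/3, 4/3, 4/3)

Set up U = [u_1 | ... | u_1] ∈ R^(3×1). The projector onto W = col(U) is P = U (U^T U)^(-1) U^T.
Compute U^T U =
  [9],
and U^T v = (-6).
Solve U^T U · c = U^T v for the coefficients: c = (-2/3). The projection is proj_W(v) = U c.
Check: (v - proj_W(v)) · u_1 = 0  (should be 0).
Result: proj_W(v) = (-2/3, 4/3, 4/3).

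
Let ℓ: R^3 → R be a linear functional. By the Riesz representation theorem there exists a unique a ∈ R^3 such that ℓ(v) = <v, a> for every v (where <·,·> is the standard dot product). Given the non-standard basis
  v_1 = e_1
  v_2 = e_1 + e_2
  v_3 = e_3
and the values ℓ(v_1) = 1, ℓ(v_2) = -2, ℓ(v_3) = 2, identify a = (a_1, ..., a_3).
a = (1, -3, 2)

Write a = (a_1, ..., a_3) in the standard basis. For each basis vector v_i, ℓ(v_i) = <v_i, a> is a linear equation in the a_j's. Collect the n equations into a matrix system V a = ℓ, where row i of V is v_i (expressed in the standard basis). Since V is invertible (lower-triangular with 1s on the diagonal, up to permutation), solve by back-substitution:
  V =
[[1, 0, 0],
 [1, 1, 0],
 [0, 0, 1]]
  V a = (1, -2, 2)
Solving gives a = (1, -3, 2).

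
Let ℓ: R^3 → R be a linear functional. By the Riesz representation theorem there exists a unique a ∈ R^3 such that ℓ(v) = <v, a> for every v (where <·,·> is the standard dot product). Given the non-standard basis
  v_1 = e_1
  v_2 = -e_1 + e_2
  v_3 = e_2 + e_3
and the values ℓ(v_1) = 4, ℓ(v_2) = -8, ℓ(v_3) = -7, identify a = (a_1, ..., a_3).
a = (4, -4, -3)

Write a = (a_1, ..., a_3) in the standard basis. For each basis vector v_i, ℓ(v_i) = <v_i, a> is a linear equation in the a_j's. Collect the n equations into a matrix system V a = ℓ, where row i of V is v_i (expressed in the standard basis). Since V is invertible (lower-triangular with 1s on the diagonal, up to permutation), solve by back-substitution:
  V =
[[1, 0, 0],
 [-1, 1, 0],
 [0, 1, 1]]
  V a = (4, -8, -7)
Solving gives a = (4, -4, -3).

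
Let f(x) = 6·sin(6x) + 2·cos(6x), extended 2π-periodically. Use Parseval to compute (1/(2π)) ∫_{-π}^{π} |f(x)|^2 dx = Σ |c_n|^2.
Σ |c_n|^2 = 20

Expand |f|^2 and use orthogonality of {sin(nx), cos(mx)} on [-π, π]:
  ∫_{-π}^{π} sin(nx)^2 dx = π, ∫ cos(mx)^2 dx = π, and cross terms integrate to 0.
So ∫_{-π}^{π} f(x)^2 dx = 6^2 · π + 2^2 · π = (36 + 4)π.
Divide by 2π: (36 + 4)/2 = 20.
By Parseval, this equals Σ |c_n|^2.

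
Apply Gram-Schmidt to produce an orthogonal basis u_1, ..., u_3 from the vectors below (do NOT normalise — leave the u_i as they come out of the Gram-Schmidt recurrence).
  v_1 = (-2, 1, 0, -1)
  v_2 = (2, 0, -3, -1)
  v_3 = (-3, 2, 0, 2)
Orthogonal basis:
  u_1 = (-2, 1, 0, -1)
  u_2 = (1, 1/2, -3, -3/2)
  u_3 = (-3/5, 6/5, -6/5, 12/5)

Apply the Gram-Schmidt recurrence
  u_1 = v_1
  u_i = v_i − Σ_{j<i} ((v_i · u_j) / (u_j · u_j)) · u_j.

Step by step this gives:
  u_1 = (-2, 1, 0, -1)
  u_2 = (1, 1/2, -3, -3/2)
  u_3 = (-3/5, 6/5, -6/5, 12/5)

Orthogonality check:
  u_2 · u_1 = 0 (should be 0)
  u_3 · u_1 = 0 (should be 0)
  u_3 · u_2 = 0 (should be 0)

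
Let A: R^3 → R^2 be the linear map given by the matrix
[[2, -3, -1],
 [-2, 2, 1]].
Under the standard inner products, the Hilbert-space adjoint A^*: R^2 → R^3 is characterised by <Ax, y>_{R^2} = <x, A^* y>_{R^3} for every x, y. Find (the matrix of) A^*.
A^* = A^T =
[[2, -2],
 [-3, 2],
 [-1, 1]]

For real matrices with standard dot products, the defining identity <Ax, y> = <x, A^* y> gives (Ax)^T y = x^T (A^*) y, i.e. x^T A^T y = x^T (A^*) y. Since this holds for all x, y, we must have A^* = A^T. Therefore
A^* =
[[2, -2],
 [-3, 2],
 [-1, 1]].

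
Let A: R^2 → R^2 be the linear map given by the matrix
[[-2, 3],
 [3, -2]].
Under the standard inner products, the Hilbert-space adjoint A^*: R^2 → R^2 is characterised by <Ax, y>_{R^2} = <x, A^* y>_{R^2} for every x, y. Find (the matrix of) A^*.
A^* = A^T =
[[-2, 3],
 [3, -2]]

For real matrices with standard dot products, the defining identity <Ax, y> = <x, A^* y> gives (Ax)^T y = x^T (A^*) y, i.e. x^T A^T y = x^T (A^*) y. Since this holds for all x, y, we must have A^* = A^T. Therefore
A^* =
[[-2, 3],
 [3, -2]].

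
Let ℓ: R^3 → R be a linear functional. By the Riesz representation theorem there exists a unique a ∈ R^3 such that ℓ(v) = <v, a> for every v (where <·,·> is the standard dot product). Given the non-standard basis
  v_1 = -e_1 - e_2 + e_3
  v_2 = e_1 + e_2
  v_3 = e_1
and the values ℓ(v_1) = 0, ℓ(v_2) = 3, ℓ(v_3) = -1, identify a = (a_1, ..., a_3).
a = (-1, 4, 3)

Write a = (a_1, ..., a_3) in the standard basis. For each basis vector v_i, ℓ(v_i) = <v_i, a> is a linear equation in the a_j's. Collect the n equations into a matrix system V a = ℓ, where row i of V is v_i (expressed in the standard basis). Since V is invertible (lower-triangular with 1s on the diagonal, up to permutation), solve by back-substitution:
  V =
[[-1, -1, 1],
 [1, 1, 0],
 [1, 0, 0]]
  V a = (0, 3, -1)
Solving gives a = (-1, 4, 3).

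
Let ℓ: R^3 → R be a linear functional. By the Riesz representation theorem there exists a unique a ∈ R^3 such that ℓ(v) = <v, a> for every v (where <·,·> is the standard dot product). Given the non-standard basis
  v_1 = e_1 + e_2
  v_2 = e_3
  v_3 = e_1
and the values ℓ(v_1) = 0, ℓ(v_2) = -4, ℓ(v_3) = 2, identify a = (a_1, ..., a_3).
a = (2, -2, -4)

Write a = (a_1, ..., a_3) in the standard basis. For each basis vector v_i, ℓ(v_i) = <v_i, a> is a linear equation in the a_j's. Collect the n equations into a matrix system V a = ℓ, where row i of V is v_i (expressed in the standard basis). Since V is invertible (lower-triangular with 1s on the diagonal, up to permutation), solve by back-substitution:
  V =
[[1, 1, 0],
 [0, 0, 1],
 [1, 0, 0]]
  V a = (0, -4, 2)
Solving gives a = (2, -2, -4).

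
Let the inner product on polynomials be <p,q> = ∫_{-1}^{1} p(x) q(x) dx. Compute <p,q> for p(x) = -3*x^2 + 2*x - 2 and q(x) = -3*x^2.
<p,q> = 38/5

Expand the product: p(x)·q(x) = 9*x^4 - 6*x^3 + 6*x^2.
∫_{-1}^{1} of each monomial x^k gives [2/(k+1) if k even, 0 if k odd]. Integrating term-by-term (or equivalently evaluating the antiderivative F(x) = 9*x^5/5 - 3*x^4/2 + 2*x^3 at the endpoints):
  F(1) − F(−1) = 23/10 − (-53/10) = 38/5.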